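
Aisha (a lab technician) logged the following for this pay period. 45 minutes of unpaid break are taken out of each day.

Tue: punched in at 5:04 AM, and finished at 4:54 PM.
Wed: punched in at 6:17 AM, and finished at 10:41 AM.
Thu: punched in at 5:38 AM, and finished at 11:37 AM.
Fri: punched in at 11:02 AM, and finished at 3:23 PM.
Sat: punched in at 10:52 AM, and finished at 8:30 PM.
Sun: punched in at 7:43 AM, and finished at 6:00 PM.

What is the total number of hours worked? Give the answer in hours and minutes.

41 h 59 min

Tue: 5:04 AM–4:54 PM = 11 h 50 min; less 45 min break → 11 h 5 min
Wed: 6:17 AM–10:41 AM = 4 h 24 min; less 45 min break → 3 h 39 min
Thu: 5:38 AM–11:37 AM = 5 h 59 min; less 45 min break → 5 h 14 min
Fri: 11:02 AM–3:23 PM = 4 h 21 min; less 45 min break → 3 h 36 min
Sat: 10:52 AM–8:30 PM = 9 h 38 min; less 45 min break → 8 h 53 min
Sun: 7:43 AM–6:00 PM = 10 h 17 min; less 45 min break → 9 h 32 min
Total: 11 h 5 min + 3 h 39 min + 5 h 14 min + 3 h 36 min + 8 h 53 min + 9 h 32 min = 41 h 59 min.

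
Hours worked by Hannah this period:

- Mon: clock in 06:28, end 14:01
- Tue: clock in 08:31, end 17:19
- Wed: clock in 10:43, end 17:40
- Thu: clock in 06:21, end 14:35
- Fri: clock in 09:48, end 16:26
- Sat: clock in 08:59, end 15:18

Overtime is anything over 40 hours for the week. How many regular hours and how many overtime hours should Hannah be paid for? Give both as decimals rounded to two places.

Regular 40.00 hours, overtime 4.48 hours

Mon: 06:28–14:01 = 7 h 33 min
Tue: 08:31–17:19 = 8 h 48 min
Wed: 10:43–17:40 = 6 h 57 min
Thu: 06:21–14:35 = 8 h 14 min
Fri: 09:48–16:26 = 6 h 38 min
Sat: 08:59–15:18 = 6 h 19 min
Total worked: 44 h 29 min = 44.48 h.
Threshold 40 h → overtime 4 h 29 min, regular 40 h 0 min.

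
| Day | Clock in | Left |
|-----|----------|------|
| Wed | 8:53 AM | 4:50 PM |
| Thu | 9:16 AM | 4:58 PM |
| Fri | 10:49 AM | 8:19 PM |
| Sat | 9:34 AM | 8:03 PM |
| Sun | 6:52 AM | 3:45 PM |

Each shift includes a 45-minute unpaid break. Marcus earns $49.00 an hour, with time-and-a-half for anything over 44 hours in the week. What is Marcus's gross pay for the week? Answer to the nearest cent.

$1997.57

Wed: 8:53 AM–4:50 PM = 7 h 57 min; less 45 min break → 7 h 12 min
Thu: 9:16 AM–4:58 PM = 7 h 42 min; less 45 min break → 6 h 57 min
Fri: 10:49 AM–8:19 PM = 9 h 30 min; less 45 min break → 8 h 45 min
Sat: 9:34 AM–8:03 PM = 10 h 29 min; less 45 min break → 9 h 44 min
Sun: 6:52 AM–3:45 PM = 8 h 53 min; less 45 min break → 8 h 8 min
Total worked: 40 h 46 min = 2446 min.
Regular 40 h 46 min = 2446 min at $49.00/h; overtime 0 h 0 min = 0 min at $73.50/h.
Pay = (2446 × $49.00 + 0 × $73.50) ÷ 60 = $1997.57.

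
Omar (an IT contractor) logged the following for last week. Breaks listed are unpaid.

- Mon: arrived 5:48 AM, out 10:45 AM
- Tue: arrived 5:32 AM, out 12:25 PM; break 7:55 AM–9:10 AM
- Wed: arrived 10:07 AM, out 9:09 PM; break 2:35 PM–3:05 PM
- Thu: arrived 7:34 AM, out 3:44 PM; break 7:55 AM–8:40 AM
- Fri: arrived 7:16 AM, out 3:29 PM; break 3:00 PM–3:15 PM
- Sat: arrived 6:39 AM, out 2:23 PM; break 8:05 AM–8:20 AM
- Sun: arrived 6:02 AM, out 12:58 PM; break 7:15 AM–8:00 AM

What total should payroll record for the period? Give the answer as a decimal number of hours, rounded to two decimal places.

50.17 hours

Mon: 5:48 AM–10:45 AM = 4 h 57 min
Tue: 5:32 AM–12:25 PM = 6 h 53 min; less 75 min break → 5 h 38 min
Wed: 10:07 AM–9:09 PM = 11 h 2 min; less 30 min break → 10 h 32 min
Thu: 7:34 AM–3:44 PM = 8 h 10 min; less 45 min break → 7 h 25 min
Fri: 7:16 AM–3:29 PM = 8 h 13 min; less 15 min break → 7 h 58 min
Sat: 6:39 AM–2:23 PM = 7 h 44 min; less 15 min break → 7 h 29 min
Sun: 6:02 AM–12:58 PM = 6 h 56 min; less 45 min break → 6 h 11 min
Total: 4 h 57 min + 5 h 38 min + 10 h 32 min + 7 h 25 min + 7 h 58 min + 7 h 29 min + 6 h 11 min = 50 h 10 min.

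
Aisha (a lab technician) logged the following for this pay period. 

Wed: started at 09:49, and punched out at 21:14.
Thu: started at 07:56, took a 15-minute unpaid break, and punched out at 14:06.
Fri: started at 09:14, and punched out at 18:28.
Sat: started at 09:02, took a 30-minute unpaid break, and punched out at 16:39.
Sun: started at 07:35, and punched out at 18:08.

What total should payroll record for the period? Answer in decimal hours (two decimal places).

44.23 hours

Wed: 09:49–21:14 = 11 h 25 min
Thu: 07:56–14:06 = 6 h 10 min; less 15 min break → 5 h 55 min
Fri: 09:14–18:28 = 9 h 14 min
Sat: 09:02–16:39 = 7 h 37 min; less 30 min break → 7 h 7 min
Sun: 07:35–18:08 = 10 h 33 min
Total: 11 h 25 min + 5 h 55 min + 9 h 14 min + 7 h 7 min + 10 h 33 min = 44 h 14 min.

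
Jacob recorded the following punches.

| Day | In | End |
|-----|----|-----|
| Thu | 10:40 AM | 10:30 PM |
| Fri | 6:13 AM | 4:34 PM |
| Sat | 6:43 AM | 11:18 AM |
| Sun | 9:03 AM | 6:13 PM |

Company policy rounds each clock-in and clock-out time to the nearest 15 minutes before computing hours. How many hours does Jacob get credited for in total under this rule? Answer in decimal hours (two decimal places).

Thu: in 10:40 AM→10:45 AM, out 10:30 PM→10:30 PM; 11 h 45 min
Fri: in 6:13 AM→6:15 AM, out 4:34 PM→4:30 PM; 10 h 15 min
Sat: in 6:43 AM→6:45 AM, out 11:18 AM→11:15 AM; 4 h 30 min
Sun: in 9:03 AM→9:00 AM, out 6:13 PM→6:15 PM; 9 h 15 min
Total credited: 35 h 45 min.

35.75 hours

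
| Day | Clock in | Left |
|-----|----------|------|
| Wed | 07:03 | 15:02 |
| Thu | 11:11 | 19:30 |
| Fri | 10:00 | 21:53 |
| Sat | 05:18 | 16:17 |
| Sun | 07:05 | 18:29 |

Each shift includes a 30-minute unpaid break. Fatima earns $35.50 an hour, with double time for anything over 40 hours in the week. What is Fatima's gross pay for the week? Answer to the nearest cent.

Wed: 07:03–15:02 = 7 h 59 min; less 30 min break → 7 h 29 min
Thu: 11:11–19:30 = 8 h 19 min; less 30 min break → 7 h 49 min
Fri: 10:00–21:53 = 11 h 53 min; less 30 min break → 11 h 23 min
Sat: 05:18–16:17 = 10 h 59 min; less 30 min break → 10 h 29 min
Sun: 07:05–18:29 = 11 h 24 min; less 30 min break → 10 h 54 min
Total worked: 48 h 4 min = 2884 min.
Regular 40 h 0 min = 2400 min at $35.50/h; overtime 8 h 4 min = 484 min at $71.00/h.
Pay = (2400 × $35.50 + 484 × $71.00) ÷ 60 = $1992.73.

$1992.73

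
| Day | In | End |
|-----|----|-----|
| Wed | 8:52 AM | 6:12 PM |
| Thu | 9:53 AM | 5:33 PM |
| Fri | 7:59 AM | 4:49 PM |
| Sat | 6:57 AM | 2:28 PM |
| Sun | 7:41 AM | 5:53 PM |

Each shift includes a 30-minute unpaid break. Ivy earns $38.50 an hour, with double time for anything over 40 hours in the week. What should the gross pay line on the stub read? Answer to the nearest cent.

Wed: 8:52 AM–6:12 PM = 9 h 20 min; less 30 min break → 8 h 50 min
Thu: 9:53 AM–5:33 PM = 7 h 40 min; less 30 min break → 7 h 10 min
Fri: 7:59 AM–4:49 PM = 8 h 50 min; less 30 min break → 8 h 20 min
Sat: 6:57 AM–2:28 PM = 7 h 31 min; less 30 min break → 7 h 1 min
Sun: 7:41 AM–5:53 PM = 10 h 12 min; less 30 min break → 9 h 42 min
Total worked: 41 h 3 min = 2463 min.
Regular 40 h 0 min = 2400 min at $38.50/h; overtime 1 h 3 min = 63 min at $77.00/h.
Pay = (2400 × $38.50 + 63 × $77.00) ÷ 60 = $1620.85.

$1620.85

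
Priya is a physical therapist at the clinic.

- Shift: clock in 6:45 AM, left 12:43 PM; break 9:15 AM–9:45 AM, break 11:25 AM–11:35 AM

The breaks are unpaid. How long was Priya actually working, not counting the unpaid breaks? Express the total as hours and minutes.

5 h 18 min

Shift: 6:45 AM–12:43 PM = 5 h 58 min; less 40 min break → 5 h 18 min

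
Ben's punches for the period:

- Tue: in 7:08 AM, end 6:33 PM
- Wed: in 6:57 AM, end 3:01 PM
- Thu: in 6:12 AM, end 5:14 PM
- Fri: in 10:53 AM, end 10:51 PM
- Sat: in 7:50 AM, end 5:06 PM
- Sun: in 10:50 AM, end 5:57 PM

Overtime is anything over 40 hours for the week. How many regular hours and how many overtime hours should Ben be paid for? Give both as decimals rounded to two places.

Tue: 7:08 AM–6:33 PM = 11 h 25 min
Wed: 6:57 AM–3:01 PM = 8 h 4 min
Thu: 6:12 AM–5:14 PM = 11 h 2 min
Fri: 10:53 AM–10:51 PM = 11 h 58 min
Sat: 7:50 AM–5:06 PM = 9 h 16 min
Sun: 10:50 AM–5:57 PM = 7 h 7 min
Total worked: 58 h 52 min = 58.87 h.
Threshold 40 h → overtime 18 h 52 min, regular 40 h 0 min.

Regular 40.00 hours, overtime 18.87 hours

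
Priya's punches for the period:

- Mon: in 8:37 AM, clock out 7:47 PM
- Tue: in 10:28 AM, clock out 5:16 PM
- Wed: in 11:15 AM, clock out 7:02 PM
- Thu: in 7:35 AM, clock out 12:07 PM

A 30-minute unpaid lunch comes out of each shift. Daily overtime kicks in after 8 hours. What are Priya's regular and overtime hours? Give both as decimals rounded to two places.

Regular 25.62 hours, overtime 2.67 hours

Mon: 8:37 AM–7:47 PM = 11 h 10 min; less 30 min break → 10 h 40 min
Tue: 10:28 AM–5:16 PM = 6 h 48 min; less 30 min break → 6 h 18 min
Wed: 11:15 AM–7:02 PM = 7 h 47 min; less 30 min break → 7 h 17 min
Thu: 7:35 AM–12:07 PM = 4 h 32 min; less 30 min break → 4 h 2 min
Mon reg 8 h 0 min / OT 2 h 40 min; Tue reg 6 h 18 min / OT 0 h 0 min; Wed reg 7 h 17 min / OT 0 h 0 min; Thu reg 4 h 2 min / OT 0 h 0 min.
Totals: regular 25 h 37 min, overtime 2 h 40 min.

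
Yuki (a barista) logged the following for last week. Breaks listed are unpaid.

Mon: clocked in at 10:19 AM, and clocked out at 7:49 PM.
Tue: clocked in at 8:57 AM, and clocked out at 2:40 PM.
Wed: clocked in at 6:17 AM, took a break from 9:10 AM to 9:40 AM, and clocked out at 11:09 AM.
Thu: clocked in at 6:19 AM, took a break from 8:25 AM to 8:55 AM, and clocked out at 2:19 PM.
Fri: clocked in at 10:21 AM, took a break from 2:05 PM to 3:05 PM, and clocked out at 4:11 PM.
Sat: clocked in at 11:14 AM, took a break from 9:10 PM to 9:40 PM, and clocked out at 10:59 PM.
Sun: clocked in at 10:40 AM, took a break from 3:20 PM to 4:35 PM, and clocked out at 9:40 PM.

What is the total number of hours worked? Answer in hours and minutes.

Mon: 10:19 AM–7:49 PM = 9 h 30 min
Tue: 8:57 AM–2:40 PM = 5 h 43 min
Wed: 6:17 AM–11:09 AM = 4 h 52 min; less 30 min break → 4 h 22 min
Thu: 6:19 AM–2:19 PM = 8 h 0 min; less 30 min break → 7 h 30 min
Fri: 10:21 AM–4:11 PM = 5 h 50 min; less 60 min break → 4 h 50 min
Sat: 11:14 AM–10:59 PM = 11 h 45 min; less 30 min break → 11 h 15 min
Sun: 10:40 AM–9:40 PM = 11 h 0 min; less 75 min break → 9 h 45 min
Total: 9 h 30 min + 5 h 43 min + 4 h 22 min + 7 h 30 min + 4 h 50 min + 11 h 15 min + 9 h 45 min = 52 h 55 min.

52 h 55 min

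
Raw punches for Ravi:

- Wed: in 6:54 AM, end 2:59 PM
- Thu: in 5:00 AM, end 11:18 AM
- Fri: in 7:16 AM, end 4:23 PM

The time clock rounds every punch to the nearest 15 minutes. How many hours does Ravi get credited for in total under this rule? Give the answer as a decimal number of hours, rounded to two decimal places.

23.50 hours

Wed: in 6:54 AM→7:00 AM, out 2:59 PM→3:00 PM; 8 h 0 min
Thu: in 5:00 AM→5:00 AM, out 11:18 AM→11:15 AM; 6 h 15 min
Fri: in 7:16 AM→7:15 AM, out 4:23 PM→4:30 PM; 9 h 15 min
Total credited: 23 h 30 min.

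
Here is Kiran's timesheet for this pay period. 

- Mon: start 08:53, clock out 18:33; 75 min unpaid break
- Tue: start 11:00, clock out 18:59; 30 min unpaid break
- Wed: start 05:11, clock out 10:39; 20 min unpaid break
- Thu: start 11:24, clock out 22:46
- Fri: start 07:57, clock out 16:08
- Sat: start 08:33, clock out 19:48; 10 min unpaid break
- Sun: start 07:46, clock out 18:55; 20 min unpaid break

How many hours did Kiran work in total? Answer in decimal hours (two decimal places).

Mon: 08:53–18:33 = 9 h 40 min; less 75 min break → 8 h 25 min
Tue: 11:00–18:59 = 7 h 59 min; less 30 min break → 7 h 29 min
Wed: 05:11–10:39 = 5 h 28 min; less 20 min break → 5 h 8 min
Thu: 11:24–22:46 = 11 h 22 min
Fri: 07:57–16:08 = 8 h 11 min
Sat: 08:33–19:48 = 11 h 15 min; less 10 min break → 11 h 5 min
Sun: 07:46–18:55 = 11 h 9 min; less 20 min break → 10 h 49 min
Total: 8 h 25 min + 7 h 29 min + 5 h 8 min + 11 h 22 min + 8 h 11 min + 11 h 5 min + 10 h 49 min = 62 h 29 min.

62.48 hours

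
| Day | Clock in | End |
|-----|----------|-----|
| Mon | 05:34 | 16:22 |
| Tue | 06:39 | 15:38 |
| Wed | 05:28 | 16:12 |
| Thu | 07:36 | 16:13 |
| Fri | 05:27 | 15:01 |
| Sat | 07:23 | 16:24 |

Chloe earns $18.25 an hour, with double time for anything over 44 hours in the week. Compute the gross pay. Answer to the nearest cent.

Mon: 05:34–16:22 = 10 h 48 min
Tue: 06:39–15:38 = 8 h 59 min
Wed: 05:28–16:12 = 10 h 44 min
Thu: 07:36–16:13 = 8 h 37 min
Fri: 05:27–15:01 = 9 h 34 min
Sat: 07:23–16:24 = 9 h 1 min
Total worked: 57 h 43 min = 3463 min.
Regular 44 h 0 min = 2640 min at $18.25/h; overtime 13 h 43 min = 823 min at $36.50/h.
Pay = (2640 × $18.25 + 823 × $36.50) ÷ 60 = $1303.66.

$1303.66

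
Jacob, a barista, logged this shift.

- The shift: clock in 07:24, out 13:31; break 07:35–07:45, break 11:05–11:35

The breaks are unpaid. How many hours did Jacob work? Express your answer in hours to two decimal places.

5.45 hours

The shift: 07:24–13:31 = 6 h 7 min; less 40 min break → 5 h 27 min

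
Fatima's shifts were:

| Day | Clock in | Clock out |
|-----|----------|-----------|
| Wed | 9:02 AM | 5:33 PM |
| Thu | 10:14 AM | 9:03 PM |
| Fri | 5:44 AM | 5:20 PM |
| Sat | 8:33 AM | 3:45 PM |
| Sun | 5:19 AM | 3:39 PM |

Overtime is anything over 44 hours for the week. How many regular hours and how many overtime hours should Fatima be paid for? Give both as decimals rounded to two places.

Regular 44.00 hours, overtime 4.47 hours

Wed: 9:02 AM–5:33 PM = 8 h 31 min
Thu: 10:14 AM–9:03 PM = 10 h 49 min
Fri: 5:44 AM–5:20 PM = 11 h 36 min
Sat: 8:33 AM–3:45 PM = 7 h 12 min
Sun: 5:19 AM–3:39 PM = 10 h 20 min
Total worked: 48 h 28 min = 48.47 h.
Threshold 44 h → overtime 4 h 28 min, regular 44 h 0 min.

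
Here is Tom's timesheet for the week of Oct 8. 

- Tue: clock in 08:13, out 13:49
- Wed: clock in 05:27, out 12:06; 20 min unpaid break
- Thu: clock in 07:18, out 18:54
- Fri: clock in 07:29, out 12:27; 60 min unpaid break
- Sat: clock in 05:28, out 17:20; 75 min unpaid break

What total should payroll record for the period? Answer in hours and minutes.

38 h 6 min

Tue: 08:13–13:49 = 5 h 36 min
Wed: 05:27–12:06 = 6 h 39 min; less 20 min break → 6 h 19 min
Thu: 07:18–18:54 = 11 h 36 min
Fri: 07:29–12:27 = 4 h 58 min; less 60 min break → 3 h 58 min
Sat: 05:28–17:20 = 11 h 52 min; less 75 min break → 10 h 37 min
Total: 5 h 36 min + 6 h 19 min + 11 h 36 min + 3 h 58 min + 10 h 37 min = 38 h 6 min.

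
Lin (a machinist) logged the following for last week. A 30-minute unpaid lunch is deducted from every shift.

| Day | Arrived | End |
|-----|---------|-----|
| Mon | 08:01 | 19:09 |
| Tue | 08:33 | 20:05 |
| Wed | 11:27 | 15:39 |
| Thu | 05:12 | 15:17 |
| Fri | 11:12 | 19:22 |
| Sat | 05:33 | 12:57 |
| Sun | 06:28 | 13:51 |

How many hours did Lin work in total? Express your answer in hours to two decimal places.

56.40 hours

Mon: 08:01–19:09 = 11 h 8 min; less 30 min break → 10 h 38 min
Tue: 08:33–20:05 = 11 h 32 min; less 30 min break → 11 h 2 min
Wed: 11:27–15:39 = 4 h 12 min; less 30 min break → 3 h 42 min
Thu: 05:12–15:17 = 10 h 5 min; less 30 min break → 9 h 35 min
Fri: 11:12–19:22 = 8 h 10 min; less 30 min break → 7 h 40 min
Sat: 05:33–12:57 = 7 h 24 min; less 30 min break → 6 h 54 min
Sun: 06:28–13:51 = 7 h 23 min; less 30 min break → 6 h 53 min
Total: 10 h 38 min + 11 h 2 min + 3 h 42 min + 9 h 35 min + 7 h 40 min + 6 h 54 min + 6 h 53 min = 56 h 24 min.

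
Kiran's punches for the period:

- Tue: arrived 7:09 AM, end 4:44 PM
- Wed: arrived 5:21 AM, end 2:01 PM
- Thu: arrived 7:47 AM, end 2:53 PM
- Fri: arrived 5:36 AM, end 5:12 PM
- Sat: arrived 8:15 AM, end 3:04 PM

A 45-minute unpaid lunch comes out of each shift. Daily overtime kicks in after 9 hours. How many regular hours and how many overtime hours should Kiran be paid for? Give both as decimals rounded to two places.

Regular 38.17 hours, overtime 1.85 hours

Tue: 7:09 AM–4:44 PM = 9 h 35 min; less 45 min break → 8 h 50 min
Wed: 5:21 AM–2:01 PM = 8 h 40 min; less 45 min break → 7 h 55 min
Thu: 7:47 AM–2:53 PM = 7 h 6 min; less 45 min break → 6 h 21 min
Fri: 5:36 AM–5:12 PM = 11 h 36 min; less 45 min break → 10 h 51 min
Sat: 8:15 AM–3:04 PM = 6 h 49 min; less 45 min break → 6 h 4 min
Tue reg 8 h 50 min / OT 0 h 0 min; Wed reg 7 h 55 min / OT 0 h 0 min; Thu reg 6 h 21 min / OT 0 h 0 min; Fri reg 9 h 0 min / OT 1 h 51 min; Sat reg 6 h 4 min / OT 0 h 0 min.
Totals: regular 38 h 10 min, overtime 1 h 51 min.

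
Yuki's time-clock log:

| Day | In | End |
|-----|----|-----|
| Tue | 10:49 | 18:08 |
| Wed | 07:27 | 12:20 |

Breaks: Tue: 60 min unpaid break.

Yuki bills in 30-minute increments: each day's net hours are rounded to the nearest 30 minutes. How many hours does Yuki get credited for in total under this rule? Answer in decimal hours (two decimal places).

Tue: 10:49–18:08 = 7 h 19 min − 60 min = 6 h 19 min → rounds to 6 h 30 min
Wed: 07:27–12:20 = 4 h 53 min → rounds to 5 h 0 min
Total credited: 11 h 30 min.

11.50 hours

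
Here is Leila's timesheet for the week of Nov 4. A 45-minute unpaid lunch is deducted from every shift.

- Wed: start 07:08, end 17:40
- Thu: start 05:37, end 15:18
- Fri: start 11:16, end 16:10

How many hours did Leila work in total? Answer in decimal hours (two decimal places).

Wed: 07:08–17:40 = 10 h 32 min; less 45 min break → 9 h 47 min
Thu: 05:37–15:18 = 9 h 41 min; less 45 min break → 8 h 56 min
Fri: 11:16–16:10 = 4 h 54 min; less 45 min break → 4 h 9 min
Total: 9 h 47 min + 8 h 56 min + 4 h 9 min = 22 h 52 min.

22.87 hours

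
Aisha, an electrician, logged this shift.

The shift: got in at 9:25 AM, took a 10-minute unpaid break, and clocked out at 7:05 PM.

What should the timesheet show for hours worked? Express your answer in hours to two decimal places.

The shift: 9:25 AM–7:05 PM = 9 h 40 min; less 10 min break → 9 h 30 min

9.50 hours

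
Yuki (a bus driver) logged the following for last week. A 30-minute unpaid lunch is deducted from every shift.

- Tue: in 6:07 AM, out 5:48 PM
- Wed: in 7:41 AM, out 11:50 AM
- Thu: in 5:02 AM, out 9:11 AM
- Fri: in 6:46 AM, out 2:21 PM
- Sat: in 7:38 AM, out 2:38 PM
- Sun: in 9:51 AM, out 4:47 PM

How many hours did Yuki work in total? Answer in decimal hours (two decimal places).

38.50 hours

Tue: 6:07 AM–5:48 PM = 11 h 41 min; less 30 min break → 11 h 11 min
Wed: 7:41 AM–11:50 AM = 4 h 9 min; less 30 min break → 3 h 39 min
Thu: 5:02 AM–9:11 AM = 4 h 9 min; less 30 min break → 3 h 39 min
Fri: 6:46 AM–2:21 PM = 7 h 35 min; less 30 min break → 7 h 5 min
Sat: 7:38 AM–2:38 PM = 7 h 0 min; less 30 min break → 6 h 30 min
Sun: 9:51 AM–4:47 PM = 6 h 56 min; less 30 min break → 6 h 26 min
Total: 11 h 11 min + 3 h 39 min + 3 h 39 min + 7 h 5 min + 6 h 30 min + 6 h 26 min = 38 h 30 min.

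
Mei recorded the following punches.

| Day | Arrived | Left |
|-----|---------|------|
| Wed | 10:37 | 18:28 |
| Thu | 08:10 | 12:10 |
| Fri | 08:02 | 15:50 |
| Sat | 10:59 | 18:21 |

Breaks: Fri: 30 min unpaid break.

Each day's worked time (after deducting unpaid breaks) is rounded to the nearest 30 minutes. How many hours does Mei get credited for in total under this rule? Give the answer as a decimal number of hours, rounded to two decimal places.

27.00 hours

Wed: 10:37–18:28 = 7 h 51 min → rounds to 8 h 0 min
Thu: 08:10–12:10 = 4 h 0 min → rounds to 4 h 0 min
Fri: 08:02–15:50 = 7 h 48 min − 30 min = 7 h 18 min → rounds to 7 h 30 min
Sat: 10:59–18:21 = 7 h 22 min → rounds to 7 h 30 min
Total credited: 27 h 0 min.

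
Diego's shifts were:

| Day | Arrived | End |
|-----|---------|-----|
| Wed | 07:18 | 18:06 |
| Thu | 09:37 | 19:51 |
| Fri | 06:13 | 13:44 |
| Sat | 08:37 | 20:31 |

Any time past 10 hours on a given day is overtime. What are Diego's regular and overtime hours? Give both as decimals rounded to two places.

Wed: 07:18–18:06 = 10 h 48 min
Thu: 09:37–19:51 = 10 h 14 min
Fri: 06:13–13:44 = 7 h 31 min
Sat: 08:37–20:31 = 11 h 54 min
Wed reg 10 h 0 min / OT 0 h 48 min; Thu reg 10 h 0 min / OT 0 h 14 min; Fri reg 7 h 31 min / OT 0 h 0 min; Sat reg 10 h 0 min / OT 1 h 54 min.
Totals: regular 37 h 31 min, overtime 2 h 56 min.

Regular 37.52 hours, overtime 2.93 hours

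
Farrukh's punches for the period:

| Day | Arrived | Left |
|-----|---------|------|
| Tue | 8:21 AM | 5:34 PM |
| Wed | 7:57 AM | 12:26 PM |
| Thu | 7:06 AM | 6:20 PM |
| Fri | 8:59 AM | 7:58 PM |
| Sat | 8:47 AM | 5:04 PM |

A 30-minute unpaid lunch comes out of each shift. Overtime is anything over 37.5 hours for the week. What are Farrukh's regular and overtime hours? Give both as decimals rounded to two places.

Tue: 8:21 AM–5:34 PM = 9 h 13 min; less 30 min break → 8 h 43 min
Wed: 7:57 AM–12:26 PM = 4 h 29 min; less 30 min break → 3 h 59 min
Thu: 7:06 AM–6:20 PM = 11 h 14 min; less 30 min break → 10 h 44 min
Fri: 8:59 AM–7:58 PM = 10 h 59 min; less 30 min break → 10 h 29 min
Sat: 8:47 AM–5:04 PM = 8 h 17 min; less 30 min break → 7 h 47 min
Total worked: 41 h 42 min = 41.70 h.
Threshold 37.5 h → overtime 4 h 12 min, regular 37 h 30 min.

Regular 37.50 hours, overtime 4.20 hours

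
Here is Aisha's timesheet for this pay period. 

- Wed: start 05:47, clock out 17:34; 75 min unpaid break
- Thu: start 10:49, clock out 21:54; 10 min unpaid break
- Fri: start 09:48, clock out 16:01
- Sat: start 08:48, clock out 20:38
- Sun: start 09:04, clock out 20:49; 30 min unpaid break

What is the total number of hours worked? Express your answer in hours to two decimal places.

50.75 hours

Wed: 05:47–17:34 = 11 h 47 min; less 75 min break → 10 h 32 min
Thu: 10:49–21:54 = 11 h 5 min; less 10 min break → 10 h 55 min
Fri: 09:48–16:01 = 6 h 13 min
Sat: 08:48–20:38 = 11 h 50 min
Sun: 09:04–20:49 = 11 h 45 min; less 30 min break → 11 h 15 min
Total: 10 h 32 min + 10 h 55 min + 6 h 13 min + 11 h 50 min + 11 h 15 min = 50 h 45 min.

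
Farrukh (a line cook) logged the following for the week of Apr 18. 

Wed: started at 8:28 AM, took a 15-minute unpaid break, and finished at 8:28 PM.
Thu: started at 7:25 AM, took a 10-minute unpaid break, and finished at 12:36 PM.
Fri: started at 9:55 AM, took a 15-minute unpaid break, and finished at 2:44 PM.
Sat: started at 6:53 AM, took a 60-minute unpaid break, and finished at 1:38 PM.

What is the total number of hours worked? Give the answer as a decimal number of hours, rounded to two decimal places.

27.08 hours

Wed: 8:28 AM–8:28 PM = 12 h 0 min; less 15 min break → 11 h 45 min
Thu: 7:25 AM–12:36 PM = 5 h 11 min; less 10 min break → 5 h 1 min
Fri: 9:55 AM–2:44 PM = 4 h 49 min; less 15 min break → 4 h 34 min
Sat: 6:53 AM–1:38 PM = 6 h 45 min; less 60 min break → 5 h 45 min
Total: 11 h 45 min + 5 h 1 min + 4 h 34 min + 5 h 45 min = 27 h 5 min.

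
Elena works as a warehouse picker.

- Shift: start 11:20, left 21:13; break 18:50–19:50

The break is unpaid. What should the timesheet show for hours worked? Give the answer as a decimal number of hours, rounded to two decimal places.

8.88 hours

Shift: 11:20–21:13 = 9 h 53 min; less 60 min break → 8 h 53 min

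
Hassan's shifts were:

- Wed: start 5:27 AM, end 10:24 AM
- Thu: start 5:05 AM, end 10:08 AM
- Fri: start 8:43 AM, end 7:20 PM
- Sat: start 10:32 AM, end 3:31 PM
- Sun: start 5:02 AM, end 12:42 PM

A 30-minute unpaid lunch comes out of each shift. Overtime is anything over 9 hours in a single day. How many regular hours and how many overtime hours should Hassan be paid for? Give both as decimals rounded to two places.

Wed: 5:27 AM–10:24 AM = 4 h 57 min; less 30 min break → 4 h 27 min
Thu: 5:05 AM–10:08 AM = 5 h 3 min; less 30 min break → 4 h 33 min
Fri: 8:43 AM–7:20 PM = 10 h 37 min; less 30 min break → 10 h 7 min
Sat: 10:32 AM–3:31 PM = 4 h 59 min; less 30 min break → 4 h 29 min
Sun: 5:02 AM–12:42 PM = 7 h 40 min; less 30 min break → 7 h 10 min
Wed reg 4 h 27 min / OT 0 h 0 min; Thu reg 4 h 33 min / OT 0 h 0 min; Fri reg 9 h 0 min / OT 1 h 7 min; Sat reg 4 h 29 min / OT 0 h 0 min; Sun reg 7 h 10 min / OT 0 h 0 min.
Totals: regular 29 h 39 min, overtime 1 h 7 min.

Regular 29.65 hours, overtime 1.12 hours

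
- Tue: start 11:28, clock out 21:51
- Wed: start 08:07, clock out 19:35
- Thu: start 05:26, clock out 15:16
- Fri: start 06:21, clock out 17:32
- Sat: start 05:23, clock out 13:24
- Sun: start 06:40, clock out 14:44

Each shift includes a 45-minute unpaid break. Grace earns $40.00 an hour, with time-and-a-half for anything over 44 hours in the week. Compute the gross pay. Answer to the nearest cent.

Tue: 11:28–21:51 = 10 h 23 min; less 45 min break → 9 h 38 min
Wed: 08:07–19:35 = 11 h 28 min; less 45 min break → 10 h 43 min
Thu: 05:26–15:16 = 9 h 50 min; less 45 min break → 9 h 5 min
Fri: 06:21–17:32 = 11 h 11 min; less 45 min break → 10 h 26 min
Sat: 05:23–13:24 = 8 h 1 min; less 45 min break → 7 h 16 min
Sun: 06:40–14:44 = 8 h 4 min; less 45 min break → 7 h 19 min
Total worked: 54 h 27 min = 3267 min.
Regular 44 h 0 min = 2640 min at $40.00/h; overtime 10 h 27 min = 627 min at $60.00/h.
Pay = (2640 × $40.00 + 627 × $60.00) ÷ 60 = $2387.00.

$2387.00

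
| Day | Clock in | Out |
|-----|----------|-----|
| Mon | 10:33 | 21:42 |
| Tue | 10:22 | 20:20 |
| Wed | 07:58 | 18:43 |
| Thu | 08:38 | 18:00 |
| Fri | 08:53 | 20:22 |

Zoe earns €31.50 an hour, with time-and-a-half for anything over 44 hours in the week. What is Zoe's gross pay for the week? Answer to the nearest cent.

Mon: 10:33–21:42 = 11 h 9 min
Tue: 10:22–20:20 = 9 h 58 min
Wed: 07:58–18:43 = 10 h 45 min
Thu: 08:38–18:00 = 9 h 22 min
Fri: 08:53–20:22 = 11 h 29 min
Total worked: 52 h 43 min = 3163 min.
Regular 44 h 0 min = 2640 min at €31.50/h; overtime 8 h 43 min = 523 min at €47.25/h.
Pay = (2640 × €31.50 + 523 × €47.25) ÷ 60 = €1797.86.

€1797.86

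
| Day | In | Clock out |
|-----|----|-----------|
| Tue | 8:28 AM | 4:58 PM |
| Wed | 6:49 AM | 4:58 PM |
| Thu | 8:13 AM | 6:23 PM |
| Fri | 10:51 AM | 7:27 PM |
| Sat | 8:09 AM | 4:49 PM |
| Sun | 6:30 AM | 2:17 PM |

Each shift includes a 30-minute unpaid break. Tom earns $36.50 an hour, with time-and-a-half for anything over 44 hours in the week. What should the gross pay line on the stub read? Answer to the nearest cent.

Tue: 8:28 AM–4:58 PM = 8 h 30 min; less 30 min break → 8 h 0 min
Wed: 6:49 AM–4:58 PM = 10 h 9 min; less 30 min break → 9 h 39 min
Thu: 8:13 AM–6:23 PM = 10 h 10 min; less 30 min break → 9 h 40 min
Fri: 10:51 AM–7:27 PM = 8 h 36 min; less 30 min break → 8 h 6 min
Sat: 8:09 AM–4:49 PM = 8 h 40 min; less 30 min break → 8 h 10 min
Sun: 6:30 AM–2:17 PM = 7 h 47 min; less 30 min break → 7 h 17 min
Total worked: 50 h 52 min = 3052 min.
Regular 44 h 0 min = 2640 min at $36.50/h; overtime 6 h 52 min = 412 min at $54.75/h.
Pay = (2640 × $36.50 + 412 × $54.75) ÷ 60 = $1981.95.

$1981.95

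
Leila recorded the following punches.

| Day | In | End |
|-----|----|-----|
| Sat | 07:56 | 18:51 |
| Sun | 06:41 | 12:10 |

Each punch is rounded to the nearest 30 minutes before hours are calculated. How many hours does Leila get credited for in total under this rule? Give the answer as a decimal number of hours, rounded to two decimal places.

16.50 hours

Sat: in 07:56→08:00, out 18:51→19:00; 11 h 0 min
Sun: in 06:41→06:30, out 12:10→12:00; 5 h 30 min
Total credited: 16 h 30 min.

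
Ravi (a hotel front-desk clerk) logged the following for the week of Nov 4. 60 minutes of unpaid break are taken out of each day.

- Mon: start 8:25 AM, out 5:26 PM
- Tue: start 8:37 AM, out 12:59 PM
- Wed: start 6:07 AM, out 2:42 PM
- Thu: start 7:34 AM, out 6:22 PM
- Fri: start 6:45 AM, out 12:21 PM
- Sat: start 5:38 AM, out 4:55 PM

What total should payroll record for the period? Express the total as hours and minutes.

43 h 39 min

Mon: 8:25 AM–5:26 PM = 9 h 1 min; less 60 min break → 8 h 1 min
Tue: 8:37 AM–12:59 PM = 4 h 22 min; less 60 min break → 3 h 22 min
Wed: 6:07 AM–2:42 PM = 8 h 35 min; less 60 min break → 7 h 35 min
Thu: 7:34 AM–6:22 PM = 10 h 48 min; less 60 min break → 9 h 48 min
Fri: 6:45 AM–12:21 PM = 5 h 36 min; less 60 min break → 4 h 36 min
Sat: 5:38 AM–4:55 PM = 11 h 17 min; less 60 min break → 10 h 17 min
Total: 8 h 1 min + 3 h 22 min + 7 h 35 min + 9 h 48 min + 4 h 36 min + 10 h 17 min = 43 h 39 min.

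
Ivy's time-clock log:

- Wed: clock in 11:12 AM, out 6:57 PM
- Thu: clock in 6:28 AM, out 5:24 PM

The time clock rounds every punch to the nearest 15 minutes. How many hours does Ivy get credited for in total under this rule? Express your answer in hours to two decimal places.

18.75 hours

Wed: in 11:12 AM→11:15 AM, out 6:57 PM→7:00 PM; 7 h 45 min
Thu: in 6:28 AM→6:30 AM, out 5:24 PM→5:30 PM; 11 h 0 min
Total credited: 18 h 45 min.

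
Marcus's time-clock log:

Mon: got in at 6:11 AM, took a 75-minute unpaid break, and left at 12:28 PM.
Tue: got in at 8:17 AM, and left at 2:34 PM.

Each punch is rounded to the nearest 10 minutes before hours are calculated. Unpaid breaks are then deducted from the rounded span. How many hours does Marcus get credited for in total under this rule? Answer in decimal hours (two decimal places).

11.25 hours

Mon: in 6:11 AM→6:10 AM, out 12:28 PM→12:30 PM; 6 h 20 min − 75 min = 5 h 5 min
Tue: in 8:17 AM→8:20 AM, out 2:34 PM→2:30 PM; 6 h 10 min
Total credited: 11 h 15 min.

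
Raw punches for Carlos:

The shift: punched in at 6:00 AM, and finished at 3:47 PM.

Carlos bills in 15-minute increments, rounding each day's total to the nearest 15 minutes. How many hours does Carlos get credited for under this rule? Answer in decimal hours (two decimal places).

9.75 hours

The shift: 6:00 AM–3:47 PM = 9 h 47 min → rounds to 9 h 45 min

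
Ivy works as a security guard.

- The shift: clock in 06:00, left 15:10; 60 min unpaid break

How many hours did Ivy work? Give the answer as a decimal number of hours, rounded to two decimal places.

8.17 hours

The shift: 06:00–15:10 = 9 h 10 min; less 60 min break → 8 h 10 min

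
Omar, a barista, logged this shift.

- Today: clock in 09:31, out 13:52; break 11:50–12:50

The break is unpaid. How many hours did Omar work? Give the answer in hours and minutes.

Today: 09:31–13:52 = 4 h 21 min; less 60 min break → 3 h 21 min

3 h 21 min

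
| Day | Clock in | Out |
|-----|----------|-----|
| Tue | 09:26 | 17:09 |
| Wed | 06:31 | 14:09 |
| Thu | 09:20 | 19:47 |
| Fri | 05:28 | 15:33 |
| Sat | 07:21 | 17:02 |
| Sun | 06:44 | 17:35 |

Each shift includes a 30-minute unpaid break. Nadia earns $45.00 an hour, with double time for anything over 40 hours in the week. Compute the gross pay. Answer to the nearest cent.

$3007.50

Tue: 09:26–17:09 = 7 h 43 min; less 30 min break → 7 h 13 min
Wed: 06:31–14:09 = 7 h 38 min; less 30 min break → 7 h 8 min
Thu: 09:20–19:47 = 10 h 27 min; less 30 min break → 9 h 57 min
Fri: 05:28–15:33 = 10 h 5 min; less 30 min break → 9 h 35 min
Sat: 07:21–17:02 = 9 h 41 min; less 30 min break → 9 h 11 min
Sun: 06:44–17:35 = 10 h 51 min; less 30 min break → 10 h 21 min
Total worked: 53 h 25 min = 3205 min.
Regular 40 h 0 min = 2400 min at $45.00/h; overtime 13 h 25 min = 805 min at $90.00/h.
Pay = (2400 × $45.00 + 805 × $90.00) ÷ 60 = $3007.50.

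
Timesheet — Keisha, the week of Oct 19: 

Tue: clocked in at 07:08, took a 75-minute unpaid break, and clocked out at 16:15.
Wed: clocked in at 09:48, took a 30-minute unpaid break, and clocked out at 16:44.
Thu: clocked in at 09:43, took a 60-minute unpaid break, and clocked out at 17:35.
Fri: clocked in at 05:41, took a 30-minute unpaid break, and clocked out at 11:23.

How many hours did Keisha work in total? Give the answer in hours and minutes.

Tue: 07:08–16:15 = 9 h 7 min; less 75 min break → 7 h 52 min
Wed: 09:48–16:44 = 6 h 56 min; less 30 min break → 6 h 26 min
Thu: 09:43–17:35 = 7 h 52 min; less 60 min break → 6 h 52 min
Fri: 05:41–11:23 = 5 h 42 min; less 30 min break → 5 h 12 min
Total: 7 h 52 min + 6 h 26 min + 6 h 52 min + 5 h 12 min = 26 h 22 min.

26 h 22 min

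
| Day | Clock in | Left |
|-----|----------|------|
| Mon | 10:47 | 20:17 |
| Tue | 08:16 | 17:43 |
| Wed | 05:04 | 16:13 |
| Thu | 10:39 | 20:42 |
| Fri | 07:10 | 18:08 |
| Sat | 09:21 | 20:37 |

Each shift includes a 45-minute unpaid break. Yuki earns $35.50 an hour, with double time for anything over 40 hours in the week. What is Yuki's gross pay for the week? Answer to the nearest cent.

$2689.72

Mon: 10:47–20:17 = 9 h 30 min; less 45 min break → 8 h 45 min
Tue: 08:16–17:43 = 9 h 27 min; less 45 min break → 8 h 42 min
Wed: 05:04–16:13 = 11 h 9 min; less 45 min break → 10 h 24 min
Thu: 10:39–20:42 = 10 h 3 min; less 45 min break → 9 h 18 min
Fri: 07:10–18:08 = 10 h 58 min; less 45 min break → 10 h 13 min
Sat: 09:21–20:37 = 11 h 16 min; less 45 min break → 10 h 31 min
Total worked: 57 h 53 min = 3473 min.
Regular 40 h 0 min = 2400 min at $35.50/h; overtime 17 h 53 min = 1073 min at $71.00/h.
Pay = (2400 × $35.50 + 1073 × $71.00) ÷ 60 = $2689.72.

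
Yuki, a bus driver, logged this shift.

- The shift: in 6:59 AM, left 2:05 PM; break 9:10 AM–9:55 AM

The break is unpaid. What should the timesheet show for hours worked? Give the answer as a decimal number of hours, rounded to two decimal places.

6.35 hours

The shift: 6:59 AM–2:05 PM = 7 h 6 min; less 45 min break → 6 h 21 min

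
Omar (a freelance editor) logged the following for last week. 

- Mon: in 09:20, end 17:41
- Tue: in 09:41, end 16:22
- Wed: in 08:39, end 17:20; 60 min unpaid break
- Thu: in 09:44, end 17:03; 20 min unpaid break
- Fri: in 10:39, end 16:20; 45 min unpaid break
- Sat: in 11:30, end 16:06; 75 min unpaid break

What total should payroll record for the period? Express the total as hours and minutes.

37 h 59 min

Mon: 09:20–17:41 = 8 h 21 min
Tue: 09:41–16:22 = 6 h 41 min
Wed: 08:39–17:20 = 8 h 41 min; less 60 min break → 7 h 41 min
Thu: 09:44–17:03 = 7 h 19 min; less 20 min break → 6 h 59 min
Fri: 10:39–16:20 = 5 h 41 min; less 45 min break → 4 h 56 min
Sat: 11:30–16:06 = 4 h 36 min; less 75 min break → 3 h 21 min
Total: 8 h 21 min + 6 h 41 min + 7 h 41 min + 6 h 59 min + 4 h 56 min + 3 h 21 min = 37 h 59 min.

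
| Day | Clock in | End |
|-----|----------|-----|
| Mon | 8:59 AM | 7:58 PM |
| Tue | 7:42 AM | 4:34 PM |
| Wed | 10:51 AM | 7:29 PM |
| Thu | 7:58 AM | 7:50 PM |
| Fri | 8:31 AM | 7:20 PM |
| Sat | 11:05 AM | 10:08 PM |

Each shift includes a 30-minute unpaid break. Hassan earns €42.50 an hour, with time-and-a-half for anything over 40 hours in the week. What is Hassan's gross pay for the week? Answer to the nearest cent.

Mon: 8:59 AM–7:58 PM = 10 h 59 min; less 30 min break → 10 h 29 min
Tue: 7:42 AM–4:34 PM = 8 h 52 min; less 30 min break → 8 h 22 min
Wed: 10:51 AM–7:29 PM = 8 h 38 min; less 30 min break → 8 h 8 min
Thu: 7:58 AM–7:50 PM = 11 h 52 min; less 30 min break → 11 h 22 min
Fri: 8:31 AM–7:20 PM = 10 h 49 min; less 30 min break → 10 h 19 min
Sat: 11:05 AM–10:08 PM = 11 h 3 min; less 30 min break → 10 h 33 min
Total worked: 59 h 13 min = 3553 min.
Regular 40 h 0 min = 2400 min at €42.50/h; overtime 19 h 13 min = 1153 min at €63.75/h.
Pay = (2400 × €42.50 + 1153 × €63.75) ÷ 60 = €2925.06.

€2925.06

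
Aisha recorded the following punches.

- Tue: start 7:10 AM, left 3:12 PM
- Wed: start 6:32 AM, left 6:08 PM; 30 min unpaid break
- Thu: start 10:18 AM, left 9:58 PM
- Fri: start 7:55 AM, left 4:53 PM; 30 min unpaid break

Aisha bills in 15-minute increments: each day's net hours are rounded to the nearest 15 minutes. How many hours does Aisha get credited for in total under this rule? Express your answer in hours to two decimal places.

39.25 hours

Tue: 7:10 AM–3:12 PM = 8 h 2 min → rounds to 8 h 0 min
Wed: 6:32 AM–6:08 PM = 11 h 36 min − 30 min = 11 h 6 min → rounds to 11 h 0 min
Thu: 10:18 AM–9:58 PM = 11 h 40 min → rounds to 11 h 45 min
Fri: 7:55 AM–4:53 PM = 8 h 58 min − 30 min = 8 h 28 min → rounds to 8 h 30 min
Total credited: 39 h 15 min.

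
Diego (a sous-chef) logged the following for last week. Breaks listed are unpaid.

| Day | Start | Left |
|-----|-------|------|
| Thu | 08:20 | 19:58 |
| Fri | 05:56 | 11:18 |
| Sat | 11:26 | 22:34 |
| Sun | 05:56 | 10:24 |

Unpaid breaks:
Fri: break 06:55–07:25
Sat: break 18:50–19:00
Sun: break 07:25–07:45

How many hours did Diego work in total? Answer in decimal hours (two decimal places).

31.60 hours

Thu: 08:20–19:58 = 11 h 38 min
Fri: 05:56–11:18 = 5 h 22 min; less 30 min break → 4 h 52 min
Sat: 11:26–22:34 = 11 h 8 min; less 10 min break → 10 h 58 min
Sun: 05:56–10:24 = 4 h 28 min; less 20 min break → 4 h 8 min
Total: 11 h 38 min + 4 h 52 min + 10 h 58 min + 4 h 8 min = 31 h 36 min.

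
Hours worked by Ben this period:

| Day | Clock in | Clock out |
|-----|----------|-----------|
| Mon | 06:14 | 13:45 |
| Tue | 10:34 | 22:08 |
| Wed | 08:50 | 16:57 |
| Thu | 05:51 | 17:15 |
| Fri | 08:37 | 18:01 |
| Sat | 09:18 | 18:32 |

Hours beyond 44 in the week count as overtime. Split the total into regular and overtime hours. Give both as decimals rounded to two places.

Mon: 06:14–13:45 = 7 h 31 min
Tue: 10:34–22:08 = 11 h 34 min
Wed: 08:50–16:57 = 8 h 7 min
Thu: 05:51–17:15 = 11 h 24 min
Fri: 08:37–18:01 = 9 h 24 min
Sat: 09:18–18:32 = 9 h 14 min
Total worked: 57 h 14 min = 57.23 h.
Threshold 44 h → overtime 13 h 14 min, regular 44 h 0 min.

Regular 44.00 hours, overtime 13.23 hours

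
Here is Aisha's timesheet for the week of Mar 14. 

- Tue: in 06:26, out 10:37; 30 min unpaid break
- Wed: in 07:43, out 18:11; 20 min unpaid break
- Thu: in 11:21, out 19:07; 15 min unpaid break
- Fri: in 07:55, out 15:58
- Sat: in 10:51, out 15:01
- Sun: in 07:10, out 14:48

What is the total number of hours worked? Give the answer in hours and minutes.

Tue: 06:26–10:37 = 4 h 11 min; less 30 min break → 3 h 41 min
Wed: 07:43–18:11 = 10 h 28 min; less 20 min break → 10 h 8 min
Thu: 11:21–19:07 = 7 h 46 min; less 15 min break → 7 h 31 min
Fri: 07:55–15:58 = 8 h 3 min
Sat: 10:51–15:01 = 4 h 10 min
Sun: 07:10–14:48 = 7 h 38 min
Total: 3 h 41 min + 10 h 8 min + 7 h 31 min + 8 h 3 min + 4 h 10 min + 7 h 38 min = 41 h 11 min.

41 h 11 min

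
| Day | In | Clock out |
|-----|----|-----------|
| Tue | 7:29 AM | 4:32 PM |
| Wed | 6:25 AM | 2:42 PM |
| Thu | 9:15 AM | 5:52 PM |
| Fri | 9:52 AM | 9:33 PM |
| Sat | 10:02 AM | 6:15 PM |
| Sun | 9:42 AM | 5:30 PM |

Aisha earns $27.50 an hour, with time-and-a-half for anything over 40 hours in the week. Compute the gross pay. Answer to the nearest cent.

$1663.06

Tue: 7:29 AM–4:32 PM = 9 h 3 min
Wed: 6:25 AM–2:42 PM = 8 h 17 min
Thu: 9:15 AM–5:52 PM = 8 h 37 min
Fri: 9:52 AM–9:33 PM = 11 h 41 min
Sat: 10:02 AM–6:15 PM = 8 h 13 min
Sun: 9:42 AM–5:30 PM = 7 h 48 min
Total worked: 53 h 39 min = 3219 min.
Regular 40 h 0 min = 2400 min at $27.50/h; overtime 13 h 39 min = 819 min at $41.25/h.
Pay = (2400 × $27.50 + 819 × $41.25) ÷ 60 = $1663.06.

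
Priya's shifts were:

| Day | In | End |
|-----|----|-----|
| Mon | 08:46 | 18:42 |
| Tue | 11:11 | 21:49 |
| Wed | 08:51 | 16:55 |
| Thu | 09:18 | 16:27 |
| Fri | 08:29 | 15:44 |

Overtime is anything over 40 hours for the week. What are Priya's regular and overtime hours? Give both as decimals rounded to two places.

Regular 40.00 hours, overtime 3.03 hours

Mon: 08:46–18:42 = 9 h 56 min
Tue: 11:11–21:49 = 10 h 38 min
Wed: 08:51–16:55 = 8 h 4 min
Thu: 09:18–16:27 = 7 h 9 min
Fri: 08:29–15:44 = 7 h 15 min
Total worked: 43 h 2 min = 43.03 h.
Threshold 40 h → overtime 3 h 2 min, regular 40 h 0 min.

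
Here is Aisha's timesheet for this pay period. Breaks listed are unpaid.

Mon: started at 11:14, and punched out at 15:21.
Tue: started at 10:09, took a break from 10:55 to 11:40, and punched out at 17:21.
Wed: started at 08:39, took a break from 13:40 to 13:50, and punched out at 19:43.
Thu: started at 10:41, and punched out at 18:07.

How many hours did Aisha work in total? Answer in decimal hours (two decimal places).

Mon: 11:14–15:21 = 4 h 7 min
Tue: 10:09–17:21 = 7 h 12 min; less 45 min break → 6 h 27 min
Wed: 08:39–19:43 = 11 h 4 min; less 10 min break → 10 h 54 min
Thu: 10:41–18:07 = 7 h 26 min
Total: 4 h 7 min + 6 h 27 min + 10 h 54 min + 7 h 26 min = 28 h 54 min.

28.90 hours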